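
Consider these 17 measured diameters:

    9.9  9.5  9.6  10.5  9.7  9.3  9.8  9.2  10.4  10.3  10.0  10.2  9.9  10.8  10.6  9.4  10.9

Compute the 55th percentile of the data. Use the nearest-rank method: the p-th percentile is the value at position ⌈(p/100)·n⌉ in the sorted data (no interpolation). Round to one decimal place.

Sorted: 9.2, 9.3, 9.4, 9.5, 9.6, 9.7, 9.8, 9.9, 9.9, 10.0, 10.2, 10.3, 10.4, 10.5, 10.6, 10.8, 10.9.
n = 17.
Position = ⌈55/100 · 17⌉ = ⌈9.35⌉ = 10.
The value at rank 10 is 10.0.

10.0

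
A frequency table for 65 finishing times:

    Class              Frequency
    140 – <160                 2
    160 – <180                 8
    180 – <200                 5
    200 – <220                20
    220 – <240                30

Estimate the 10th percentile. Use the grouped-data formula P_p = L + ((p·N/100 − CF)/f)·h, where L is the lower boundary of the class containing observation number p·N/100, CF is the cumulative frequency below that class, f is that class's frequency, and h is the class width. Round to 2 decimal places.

N = 65; target position k = 10/100 · 65 = 6.5.
Cumulative frequencies: 2, 10, 15, 35, 65.
Observation 6.5 falls in the class 160 – <180.
L = 160, CF = 2, f = 8, h = 20.
P10 = 160 + ((6.5 − 2)/8)·20 = 160 + 11.25 = 171.25.

171.25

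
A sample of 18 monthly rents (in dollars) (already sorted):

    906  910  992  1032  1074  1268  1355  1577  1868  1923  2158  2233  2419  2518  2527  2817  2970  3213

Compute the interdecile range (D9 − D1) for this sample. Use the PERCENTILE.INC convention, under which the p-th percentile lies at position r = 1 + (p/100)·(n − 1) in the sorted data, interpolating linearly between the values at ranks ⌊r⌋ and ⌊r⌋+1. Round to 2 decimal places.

n = 18.
P10: r = 2.7; ranks 2–3 are 910, 992; interpolating gives 967.4.
P90: r = 16.3; ranks 16–17 are 2817, 2970; interpolating gives 2862.9.
Difference: 2862.9 − 967.4 = 1895.5.

1895.50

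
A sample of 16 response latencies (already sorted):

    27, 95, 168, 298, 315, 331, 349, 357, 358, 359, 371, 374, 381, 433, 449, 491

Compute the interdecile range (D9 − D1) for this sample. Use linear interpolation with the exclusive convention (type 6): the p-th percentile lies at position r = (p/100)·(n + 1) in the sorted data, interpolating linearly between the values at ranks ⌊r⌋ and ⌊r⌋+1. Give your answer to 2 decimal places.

387.00

n = 16.
P10: r = 1.7; ranks 1–2 are 27, 95; interpolating gives 74.6.
P90: r = 15.3; ranks 15–16 are 449, 491; interpolating gives 461.6.
Difference: 461.6 − 74.6 = 387.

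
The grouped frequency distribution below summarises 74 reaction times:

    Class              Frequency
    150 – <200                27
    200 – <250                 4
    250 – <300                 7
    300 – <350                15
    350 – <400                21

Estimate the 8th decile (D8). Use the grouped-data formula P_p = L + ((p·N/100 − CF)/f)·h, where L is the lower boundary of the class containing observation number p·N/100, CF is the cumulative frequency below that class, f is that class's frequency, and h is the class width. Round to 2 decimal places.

364.76

N = 74; target position k = 80/100 · 74 = 59.2.
Cumulative frequencies: 27, 31, 38, 53, 74.
Observation 59.2 falls in the class 350 – <400.
L = 350, CF = 53, f = 21, h = 50.
P80 = 350 + ((59.2 − 53)/21)·50 = 350 + 14.7619 = 364.762.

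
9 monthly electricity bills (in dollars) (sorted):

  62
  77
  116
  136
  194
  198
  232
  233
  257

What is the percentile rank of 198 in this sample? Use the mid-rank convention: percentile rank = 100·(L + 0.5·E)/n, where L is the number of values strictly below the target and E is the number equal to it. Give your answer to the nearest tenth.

Count below 198: L = 5; count equal: E = 1; n = 9.
Percentile rank = 100·(5 + 0.5·1)/9 = 100·5.5/9 = 61.11.

61.1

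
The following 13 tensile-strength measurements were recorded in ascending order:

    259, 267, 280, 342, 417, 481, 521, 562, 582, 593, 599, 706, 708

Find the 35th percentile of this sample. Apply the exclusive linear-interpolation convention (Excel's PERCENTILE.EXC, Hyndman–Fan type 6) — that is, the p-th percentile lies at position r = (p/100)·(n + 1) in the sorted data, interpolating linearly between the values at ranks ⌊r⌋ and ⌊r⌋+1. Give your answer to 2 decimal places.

409.50

n = 13.
r = (35/100)·(13 + 1) = 4.9.
Rank 4 is 342 and rank 5 is 417.
Interpolate: 342 + 0.9·(417 − 342) = 342 + 0.9·75 = 409.5.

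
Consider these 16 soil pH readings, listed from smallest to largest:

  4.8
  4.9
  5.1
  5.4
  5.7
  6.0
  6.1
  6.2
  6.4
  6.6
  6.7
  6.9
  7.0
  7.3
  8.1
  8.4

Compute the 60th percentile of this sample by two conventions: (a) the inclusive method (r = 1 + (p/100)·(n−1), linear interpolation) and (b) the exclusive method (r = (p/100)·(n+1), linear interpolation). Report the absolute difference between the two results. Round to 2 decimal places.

0.02

n = 16.
(a) r = 10 → value at rank 10 = 6.6.
(b) r = 10.2; between ranks 10 (6.6) and 11 (6.7): 6.62.
|6.6 − 6.62| = 0.02.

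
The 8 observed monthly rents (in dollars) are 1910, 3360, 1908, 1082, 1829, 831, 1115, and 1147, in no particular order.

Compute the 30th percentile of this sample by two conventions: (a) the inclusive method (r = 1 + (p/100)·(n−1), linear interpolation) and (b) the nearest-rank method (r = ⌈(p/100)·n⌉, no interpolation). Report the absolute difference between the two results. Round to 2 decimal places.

Sorted: 831, 1082, 1115, 1147, 1829, 1908, 1910, 3360.
n = 8.
(a) r = 3.1; between ranks 3 (1115) and 4 (1147): 1118.2.
(b) the nearest-rank method: rank 3 → 1115.
|1118.2 − 1115| = 3.2.

3.20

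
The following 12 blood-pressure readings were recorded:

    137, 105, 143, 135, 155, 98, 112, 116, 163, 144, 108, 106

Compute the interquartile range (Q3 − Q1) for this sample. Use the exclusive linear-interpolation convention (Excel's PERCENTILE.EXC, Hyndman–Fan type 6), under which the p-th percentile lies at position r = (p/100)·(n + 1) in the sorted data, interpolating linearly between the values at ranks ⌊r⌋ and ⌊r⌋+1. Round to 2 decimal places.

37.25

Sorted: 98, 105, 106, 108, 112, 116, 135, 137, 143, 144, 155, 163.
n = 12.
P25: r = 3.25; ranks 3–4 are 106, 108; interpolating gives 106.5.
P75: r = 9.75; ranks 9–10 are 143, 144; interpolating gives 143.75.
Difference: 143.75 − 106.5 = 37.25.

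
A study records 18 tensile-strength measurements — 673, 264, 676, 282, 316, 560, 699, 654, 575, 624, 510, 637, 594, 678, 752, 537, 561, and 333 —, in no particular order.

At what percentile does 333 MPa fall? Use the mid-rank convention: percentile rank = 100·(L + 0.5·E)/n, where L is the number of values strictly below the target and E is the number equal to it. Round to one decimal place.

Sorted: 264, 282, 316, 333, 510, 537, 560, 561, 575, 594, 624, 637, 654, 673, 676, 678, 699, 752.
Count below 333: L = 3; count equal: E = 1; n = 18.
Percentile rank = 100·(3 + 0.5·1)/18 = 100·3.5/18 = 19.44.

19.4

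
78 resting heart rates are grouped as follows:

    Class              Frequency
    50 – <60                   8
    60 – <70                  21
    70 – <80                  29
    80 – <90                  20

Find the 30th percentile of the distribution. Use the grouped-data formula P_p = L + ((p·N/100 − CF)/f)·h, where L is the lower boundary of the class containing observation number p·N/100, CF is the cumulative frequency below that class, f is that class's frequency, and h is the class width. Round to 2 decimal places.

N = 78; target position k = 30/100 · 78 = 23.4.
Cumulative frequencies: 8, 29, 58, 78.
Observation 23.4 falls in the class 60 – <70.
L = 60, CF = 8, f = 21, h = 10.
P30 = 60 + ((23.4 − 8)/21)·10 = 60 + 7.33333 = 67.3333.

67.33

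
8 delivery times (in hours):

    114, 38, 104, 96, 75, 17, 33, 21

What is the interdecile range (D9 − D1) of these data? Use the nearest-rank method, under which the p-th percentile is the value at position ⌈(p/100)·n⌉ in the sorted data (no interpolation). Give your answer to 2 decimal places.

Sorted: 17, 21, 33, 38, 75, 96, 104, 114.
n = 8.
P10: rank ⌈10/100·8⌉ = 1 → 17.
P90: rank ⌈90/100·8⌉ = 8 → 114.
Difference: 114 − 17 = 97.

97.00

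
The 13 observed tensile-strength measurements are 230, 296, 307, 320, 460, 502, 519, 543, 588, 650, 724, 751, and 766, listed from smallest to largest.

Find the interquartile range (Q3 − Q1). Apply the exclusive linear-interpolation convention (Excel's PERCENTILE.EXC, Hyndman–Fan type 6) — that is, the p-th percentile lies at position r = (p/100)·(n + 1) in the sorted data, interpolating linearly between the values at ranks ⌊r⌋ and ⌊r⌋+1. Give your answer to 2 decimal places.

373.50

n = 13.
P25: r = 3.5; ranks 3–4 are 307, 320; interpolating gives 313.5.
P75: r = 10.5; ranks 10–11 are 650, 724; interpolating gives 687.
Difference: 687 − 313.5 = 373.5.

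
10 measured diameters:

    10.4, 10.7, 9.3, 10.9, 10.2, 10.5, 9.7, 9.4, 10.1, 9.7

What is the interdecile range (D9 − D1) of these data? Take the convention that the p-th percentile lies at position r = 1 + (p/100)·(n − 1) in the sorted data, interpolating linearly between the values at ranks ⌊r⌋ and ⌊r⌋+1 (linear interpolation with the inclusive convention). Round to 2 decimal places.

1.33

Sorted: 9.3, 9.4, 9.7, 9.7, 10.1, 10.2, 10.4, 10.5, 10.7, 10.9.
n = 10.
P10: r = 1.9; ranks 1–2 are 9.3, 9.4; interpolating gives 9.39.
P90: r = 9.1; ranks 9–10 are 10.7, 10.9; interpolating gives 10.72.
Difference: 10.72 − 9.39 = 1.33.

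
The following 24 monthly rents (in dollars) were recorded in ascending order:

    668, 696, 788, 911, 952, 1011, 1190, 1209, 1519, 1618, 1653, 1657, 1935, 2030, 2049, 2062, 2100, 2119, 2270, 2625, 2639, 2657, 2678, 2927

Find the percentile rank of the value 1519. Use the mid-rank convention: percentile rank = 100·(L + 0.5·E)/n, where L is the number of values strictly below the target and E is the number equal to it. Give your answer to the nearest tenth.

35.4

Count below 1519: L = 8; count equal: E = 1; n = 24.
Percentile rank = 100·(8 + 0.5·1)/24 = 100·8.5/24 = 35.42.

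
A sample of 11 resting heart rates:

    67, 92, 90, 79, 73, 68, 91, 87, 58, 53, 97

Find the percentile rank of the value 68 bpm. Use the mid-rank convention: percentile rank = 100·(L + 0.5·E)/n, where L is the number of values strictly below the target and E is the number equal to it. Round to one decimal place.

31.8

Sorted: 53, 58, 67, 68, 73, 79, 87, 90, 91, 92, 97.
Count below 68: L = 3; count equal: E = 1; n = 11.
Percentile rank = 100·(3 + 0.5·1)/11 = 100·3.5/11 = 31.82.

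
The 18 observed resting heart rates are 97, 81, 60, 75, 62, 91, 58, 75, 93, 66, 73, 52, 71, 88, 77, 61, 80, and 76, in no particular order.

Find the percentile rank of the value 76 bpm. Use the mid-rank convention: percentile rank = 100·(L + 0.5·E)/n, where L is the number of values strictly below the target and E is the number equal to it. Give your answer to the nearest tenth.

58.3

Sorted: 52, 58, 60, 61, 62, 66, 71, 73, 75, 75, 76, 77, 80, 81, 88, 91, 93, 97.
Count below 76: L = 10; count equal: E = 1; n = 18.
Percentile rank = 100·(10 + 0.5·1)/18 = 100·10.5/18 = 58.33.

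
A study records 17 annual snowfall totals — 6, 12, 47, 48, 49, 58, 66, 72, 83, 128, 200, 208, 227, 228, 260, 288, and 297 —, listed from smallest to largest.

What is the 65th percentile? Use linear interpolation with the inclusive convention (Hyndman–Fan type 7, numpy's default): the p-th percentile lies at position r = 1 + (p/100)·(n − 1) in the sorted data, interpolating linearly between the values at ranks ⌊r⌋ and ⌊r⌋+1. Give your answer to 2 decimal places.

203.20

n = 17.
r = 1 + (65/100)·(17 − 1) = 1 + 10.4 = 11.4.
Rank 11 is 200 and rank 12 is 208.
Interpolate: 200 + 0.4·(208 − 200) = 200 + 0.4·8 = 203.2.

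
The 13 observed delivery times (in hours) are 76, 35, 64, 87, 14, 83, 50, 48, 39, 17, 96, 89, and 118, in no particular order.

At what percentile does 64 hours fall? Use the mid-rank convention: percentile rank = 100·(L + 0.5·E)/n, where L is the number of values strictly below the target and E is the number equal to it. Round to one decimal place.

50.0

Sorted: 14, 17, 35, 39, 48, 50, 64, 76, 83, 87, 89, 96, 118.
Count below 64: L = 6; count equal: E = 1; n = 13.
Percentile rank = 100·(6 + 0.5·1)/13 = 100·6.5/13 = 50.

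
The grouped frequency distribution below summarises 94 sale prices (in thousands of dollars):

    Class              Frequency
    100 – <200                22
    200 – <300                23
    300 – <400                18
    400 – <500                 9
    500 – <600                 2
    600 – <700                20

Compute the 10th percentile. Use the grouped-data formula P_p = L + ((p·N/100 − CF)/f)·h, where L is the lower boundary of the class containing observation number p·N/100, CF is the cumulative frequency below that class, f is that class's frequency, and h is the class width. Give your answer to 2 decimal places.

N = 94; target position k = 10/100 · 94 = 9.4.
Cumulative frequencies: 22, 45, 63, 72, 74, 94.
Observation 9.4 falls in the class 100 – <200.
L = 100, CF = 0, f = 22, h = 100.
P10 = 100 + ((9.4 − 0)/22)·100 = 100 + 42.7273 = 142.727.

142.73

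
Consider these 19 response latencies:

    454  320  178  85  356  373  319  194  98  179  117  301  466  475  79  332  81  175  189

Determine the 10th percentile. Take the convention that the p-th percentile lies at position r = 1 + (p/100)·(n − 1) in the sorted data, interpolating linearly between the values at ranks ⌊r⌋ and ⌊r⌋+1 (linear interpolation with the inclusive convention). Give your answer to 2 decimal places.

84.20

Sorted: 79, 81, 85, 98, 117, 175, 178, 179, 189, 194, 301, 319, 320, 332, 356, 373, 454, 466, 475.
n = 19.
r = 1 + (10/100)·(19 − 1) = 1 + 1.8 = 2.8.
Rank 2 is 81 and rank 3 is 85.
Interpolate: 81 + 0.8·(85 − 81) = 81 + 0.8·4 = 84.2.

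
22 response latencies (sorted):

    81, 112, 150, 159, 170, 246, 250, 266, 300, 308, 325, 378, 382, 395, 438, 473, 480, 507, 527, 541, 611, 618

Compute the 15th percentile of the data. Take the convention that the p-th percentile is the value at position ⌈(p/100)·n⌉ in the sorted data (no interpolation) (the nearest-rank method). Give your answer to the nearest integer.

159

n = 22.
Position = ⌈15/100 · 22⌉ = ⌈3.3⌉ = 4.
The value at rank 4 is 159.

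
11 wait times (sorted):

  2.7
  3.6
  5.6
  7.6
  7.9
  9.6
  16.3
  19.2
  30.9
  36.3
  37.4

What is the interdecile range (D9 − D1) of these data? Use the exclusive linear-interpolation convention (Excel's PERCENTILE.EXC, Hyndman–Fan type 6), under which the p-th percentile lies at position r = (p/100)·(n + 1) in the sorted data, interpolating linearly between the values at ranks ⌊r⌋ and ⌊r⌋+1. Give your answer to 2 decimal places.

34.30

n = 11.
P10: r = 1.2; ranks 1–2 are 2.7, 3.6; interpolating gives 2.88.
P90: r = 10.8; ranks 10–11 are 36.3, 37.4; interpolating gives 37.18.
Difference: 37.18 − 2.88 = 34.3.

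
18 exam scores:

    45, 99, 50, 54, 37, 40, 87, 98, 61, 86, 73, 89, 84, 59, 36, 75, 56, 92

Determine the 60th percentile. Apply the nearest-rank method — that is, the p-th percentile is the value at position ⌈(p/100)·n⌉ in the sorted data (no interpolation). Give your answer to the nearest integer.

Sorted: 36, 37, 40, 45, 50, 54, 56, 59, 61, 73, 75, 84, 86, 87, 89, 92, 98, 99.
n = 18.
Position = ⌈60/100 · 18⌉ = ⌈10.8⌉ = 11.
The value at rank 11 is 75.

75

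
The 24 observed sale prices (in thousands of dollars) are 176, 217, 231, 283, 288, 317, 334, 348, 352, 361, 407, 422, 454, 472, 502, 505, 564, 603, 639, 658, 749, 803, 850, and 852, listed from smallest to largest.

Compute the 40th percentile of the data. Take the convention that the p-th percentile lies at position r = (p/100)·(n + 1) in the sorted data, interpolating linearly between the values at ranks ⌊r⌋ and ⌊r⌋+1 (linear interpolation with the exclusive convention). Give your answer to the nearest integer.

361

n = 24.
r = (40/100)·(24 + 1) = 10.
r is an integer, so P40 is the value at rank 10: 361.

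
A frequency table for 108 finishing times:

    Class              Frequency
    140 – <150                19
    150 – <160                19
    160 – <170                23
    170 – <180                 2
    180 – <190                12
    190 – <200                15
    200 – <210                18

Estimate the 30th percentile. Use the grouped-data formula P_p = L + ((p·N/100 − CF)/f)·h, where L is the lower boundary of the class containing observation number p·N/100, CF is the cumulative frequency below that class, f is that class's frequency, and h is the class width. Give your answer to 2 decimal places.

157.05

N = 108; target position k = 30/100 · 108 = 32.4.
Cumulative frequencies: 19, 38, 61, 63, 75, 90, 108.
Observation 32.4 falls in the class 150 – <160.
L = 150, CF = 19, f = 19, h = 10.
P30 = 150 + ((32.4 − 19)/19)·10 = 150 + 7.05263 = 157.053.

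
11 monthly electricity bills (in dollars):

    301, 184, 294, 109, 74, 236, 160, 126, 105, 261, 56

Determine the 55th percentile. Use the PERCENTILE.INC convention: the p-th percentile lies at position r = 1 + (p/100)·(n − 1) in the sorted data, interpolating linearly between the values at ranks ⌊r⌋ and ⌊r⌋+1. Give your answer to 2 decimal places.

172.00

Sorted: 56, 74, 105, 109, 126, 160, 184, 236, 261, 294, 301.
n = 11.
r = 1 + (55/100)·(11 − 1) = 1 + 5.5 = 6.5.
Rank 6 is 160 and rank 7 is 184.
Interpolate: 160 + 0.5·(184 − 160) = 160 + 0.5·24 = 172.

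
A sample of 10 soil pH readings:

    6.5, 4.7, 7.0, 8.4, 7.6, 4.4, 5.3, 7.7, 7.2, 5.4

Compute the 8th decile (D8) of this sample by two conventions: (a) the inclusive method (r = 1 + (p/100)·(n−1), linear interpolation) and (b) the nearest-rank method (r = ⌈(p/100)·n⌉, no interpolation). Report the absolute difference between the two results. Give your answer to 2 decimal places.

0.02

Sorted: 4.4, 4.7, 5.3, 5.4, 6.5, 7.0, 7.2, 7.6, 7.7, 8.4.
n = 10.
(a) r = 8.2; between ranks 8 (7.6) and 9 (7.7): 7.62.
(b) the nearest-rank method: rank 8 → 7.6.
|7.62 − 7.6| = 0.02.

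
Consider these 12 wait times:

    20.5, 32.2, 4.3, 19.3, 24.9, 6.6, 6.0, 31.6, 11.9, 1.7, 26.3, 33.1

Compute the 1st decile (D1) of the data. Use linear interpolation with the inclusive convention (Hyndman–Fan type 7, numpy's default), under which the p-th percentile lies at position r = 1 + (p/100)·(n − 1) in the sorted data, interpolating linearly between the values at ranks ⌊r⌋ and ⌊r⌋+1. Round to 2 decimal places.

4.47

Sorted: 1.7, 4.3, 6.0, 6.6, 11.9, 19.3, 20.5, 24.9, 26.3, 31.6, 32.2, 33.1.
n = 12.
r = 1 + (10/100)·(12 − 1) = 1 + 1.1 = 2.1.
Rank 2 is 4.3 and rank 3 is 6.0.
Interpolate: 4.3 + 0.1·(6.0 − 4.3) = 4.3 + 0.1·1.7 = 4.47.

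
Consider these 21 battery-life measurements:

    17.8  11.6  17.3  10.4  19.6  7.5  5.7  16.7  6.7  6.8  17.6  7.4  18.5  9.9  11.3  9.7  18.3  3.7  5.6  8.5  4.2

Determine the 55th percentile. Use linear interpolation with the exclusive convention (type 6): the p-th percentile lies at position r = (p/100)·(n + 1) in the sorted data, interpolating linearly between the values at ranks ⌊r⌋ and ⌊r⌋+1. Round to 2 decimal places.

10.49

Sorted: 3.7, 4.2, 5.6, 5.7, 6.7, 6.8, 7.4, 7.5, 8.5, 9.7, 9.9, 10.4, 11.3, 11.6, 16.7, 17.3, 17.6, 17.8, 18.3, 18.5, 19.6.
n = 21.
r = (55/100)·(21 + 1) = 12.1.
Rank 12 is 10.4 and rank 13 is 11.3.
Interpolate: 10.4 + 0.1·(11.3 − 10.4) = 10.4 + 0.1·0.9 = 10.49.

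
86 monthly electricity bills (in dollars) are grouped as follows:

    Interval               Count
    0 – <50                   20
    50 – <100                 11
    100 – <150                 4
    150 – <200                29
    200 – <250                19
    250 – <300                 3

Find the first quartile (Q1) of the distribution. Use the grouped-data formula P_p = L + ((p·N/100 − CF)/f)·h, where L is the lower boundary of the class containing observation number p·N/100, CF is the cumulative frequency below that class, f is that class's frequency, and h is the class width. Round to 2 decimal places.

56.82

N = 86; target position k = 25/100 · 86 = 21.5.
Cumulative frequencies: 20, 31, 35, 64, 83, 86.
Observation 21.5 falls in the class 50 – <100.
L = 50, CF = 20, f = 11, h = 50.
P25 = 50 + ((21.5 − 20)/11)·50 = 50 + 6.81818 = 56.8182.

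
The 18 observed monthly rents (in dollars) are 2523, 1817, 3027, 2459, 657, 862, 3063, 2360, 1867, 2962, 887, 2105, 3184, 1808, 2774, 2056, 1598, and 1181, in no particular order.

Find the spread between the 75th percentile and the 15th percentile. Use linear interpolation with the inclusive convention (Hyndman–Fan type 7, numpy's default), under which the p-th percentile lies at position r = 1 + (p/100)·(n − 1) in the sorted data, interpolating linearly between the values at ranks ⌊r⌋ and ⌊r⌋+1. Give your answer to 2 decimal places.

Sorted: 657, 862, 887, 1181, 1598, 1808, 1817, 1867, 2056, 2105, 2360, 2459, 2523, 2774, 2962, 3027, 3063, 3184.
n = 18.
P15: r = 3.55; ranks 3–4 are 887, 1181; interpolating gives 1048.7.
P75: r = 13.75; ranks 13–14 are 2523, 2774; interpolating gives 2711.25.
Difference: 2711.25 − 1048.7 = 1662.55.

1662.55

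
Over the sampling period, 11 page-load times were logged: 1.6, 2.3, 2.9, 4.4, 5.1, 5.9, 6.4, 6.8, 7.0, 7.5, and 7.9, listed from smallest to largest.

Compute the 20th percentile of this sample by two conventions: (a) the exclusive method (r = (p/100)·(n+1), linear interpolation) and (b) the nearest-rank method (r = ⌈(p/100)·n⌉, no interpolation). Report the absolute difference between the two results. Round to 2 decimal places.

n = 11.
(a) r = 2.4; between ranks 2 (2.3) and 3 (2.9): 2.54.
(b) the nearest-rank method: rank 3 → 2.9.
|2.54 − 2.9| = 0.36.

0.36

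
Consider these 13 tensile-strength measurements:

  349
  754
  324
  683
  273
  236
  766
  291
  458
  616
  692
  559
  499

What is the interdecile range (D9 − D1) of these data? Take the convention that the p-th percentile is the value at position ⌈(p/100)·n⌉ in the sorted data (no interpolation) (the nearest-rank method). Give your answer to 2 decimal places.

Sorted: 236, 273, 291, 324, 349, 458, 499, 559, 616, 683, 692, 754, 766.
n = 13.
P10: rank ⌈10/100·13⌉ = 2 → 273.
P90: rank ⌈90/100·13⌉ = 12 → 754.
Difference: 754 − 273 = 481.

481.00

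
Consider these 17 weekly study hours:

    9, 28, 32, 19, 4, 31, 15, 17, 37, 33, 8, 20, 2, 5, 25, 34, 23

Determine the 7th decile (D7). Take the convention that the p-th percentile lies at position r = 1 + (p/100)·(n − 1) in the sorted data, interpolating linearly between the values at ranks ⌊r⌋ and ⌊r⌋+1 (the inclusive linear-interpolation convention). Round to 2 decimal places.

28.60

Sorted: 2, 4, 5, 8, 9, 15, 17, 19, 20, 23, 25, 28, 31, 32, 33, 34, 37.
n = 17.
r = 1 + (70/100)·(17 − 1) = 1 + 11.2 = 12.2.
Rank 12 is 28 and rank 13 is 31.
Interpolate: 28 + 0.2·(31 − 28) = 28 + 0.2·3 = 28.6.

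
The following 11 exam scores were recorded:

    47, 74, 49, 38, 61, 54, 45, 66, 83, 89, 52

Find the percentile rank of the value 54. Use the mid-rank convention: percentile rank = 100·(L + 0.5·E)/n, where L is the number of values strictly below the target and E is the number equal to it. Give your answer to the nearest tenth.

50.0

Sorted: 38, 45, 47, 49, 52, 54, 61, 66, 74, 83, 89.
Count below 54: L = 5; count equal: E = 1; n = 11.
Percentile rank = 100·(5 + 0.5·1)/11 = 100·5.5/11 = 50.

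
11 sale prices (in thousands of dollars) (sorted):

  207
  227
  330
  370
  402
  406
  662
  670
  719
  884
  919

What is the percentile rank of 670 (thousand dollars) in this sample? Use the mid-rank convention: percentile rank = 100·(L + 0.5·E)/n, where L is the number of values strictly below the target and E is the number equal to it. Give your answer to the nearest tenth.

Count below 670: L = 7; count equal: E = 1; n = 11.
Percentile rank = 100·(7 + 0.5·1)/11 = 100·7.5/11 = 68.18.

68.2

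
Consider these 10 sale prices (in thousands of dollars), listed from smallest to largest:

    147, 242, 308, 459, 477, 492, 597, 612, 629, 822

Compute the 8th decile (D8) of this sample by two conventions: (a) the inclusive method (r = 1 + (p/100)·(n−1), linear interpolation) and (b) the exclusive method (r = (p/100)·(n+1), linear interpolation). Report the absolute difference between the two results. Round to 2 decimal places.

10.20

n = 10.
(a) r = 8.2; between ranks 8 (612) and 9 (629): 615.4.
(b) r = 8.8; between ranks 8 (612) and 9 (629): 625.6.
|615.4 − 625.6| = 10.2.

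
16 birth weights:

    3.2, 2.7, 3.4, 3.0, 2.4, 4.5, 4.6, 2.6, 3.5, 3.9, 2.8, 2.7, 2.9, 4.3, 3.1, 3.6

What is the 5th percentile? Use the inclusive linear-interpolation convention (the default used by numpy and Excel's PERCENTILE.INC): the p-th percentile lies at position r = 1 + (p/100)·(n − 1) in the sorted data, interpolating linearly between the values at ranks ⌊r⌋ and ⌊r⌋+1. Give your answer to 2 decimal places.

Sorted: 2.4, 2.6, 2.7, 2.7, 2.8, 2.9, 3.0, 3.1, 3.2, 3.4, 3.5, 3.6, 3.9, 4.3, 4.5, 4.6.
n = 16.
r = 1 + (5/100)·(16 − 1) = 1 + 0.75 = 1.75.
Rank 1 is 2.4 and rank 2 is 2.6.
Interpolate: 2.4 + 0.75·(2.6 − 2.4) = 2.4 + 0.75·0.2 = 2.55.

2.55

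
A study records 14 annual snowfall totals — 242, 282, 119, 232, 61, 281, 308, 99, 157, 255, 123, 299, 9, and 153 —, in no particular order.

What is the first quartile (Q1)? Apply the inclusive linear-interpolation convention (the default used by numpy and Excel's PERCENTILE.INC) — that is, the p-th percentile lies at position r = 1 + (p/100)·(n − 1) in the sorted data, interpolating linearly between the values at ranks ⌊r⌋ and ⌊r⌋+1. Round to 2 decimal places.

120.00

Sorted: 9, 61, 99, 119, 123, 153, 157, 232, 242, 255, 281, 282, 299, 308.
n = 14.
r = 1 + (25/100)·(14 − 1) = 1 + 3.25 = 4.25.
Rank 4 is 119 and rank 5 is 123.
Interpolate: 119 + 0.25·(123 − 119) = 119 + 0.25·4 = 120.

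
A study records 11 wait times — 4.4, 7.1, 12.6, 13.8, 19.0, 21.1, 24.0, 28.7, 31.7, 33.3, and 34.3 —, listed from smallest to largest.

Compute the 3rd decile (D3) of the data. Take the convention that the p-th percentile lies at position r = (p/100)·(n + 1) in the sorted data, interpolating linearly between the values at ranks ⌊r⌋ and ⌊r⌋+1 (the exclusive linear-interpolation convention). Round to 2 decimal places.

n = 11.
r = (30/100)·(11 + 1) = 3.6.
Rank 3 is 12.6 and rank 4 is 13.8.
Interpolate: 12.6 + 0.6·(13.8 − 12.6) = 12.6 + 0.6·1.2 = 13.32.

13.32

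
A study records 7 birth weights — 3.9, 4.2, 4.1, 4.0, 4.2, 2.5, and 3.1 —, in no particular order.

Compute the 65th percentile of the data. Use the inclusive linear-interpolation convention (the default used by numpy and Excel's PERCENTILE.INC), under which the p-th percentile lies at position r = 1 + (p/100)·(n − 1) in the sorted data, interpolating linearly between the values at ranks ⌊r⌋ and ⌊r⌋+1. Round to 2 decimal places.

Sorted: 2.5, 3.1, 3.9, 4.0, 4.1, 4.2, 4.2.
n = 7.
r = 1 + (65/100)·(7 − 1) = 1 + 3.9 = 4.9.
Rank 4 is 4.0 and rank 5 is 4.1.
Interpolate: 4.0 + 0.9·(4.1 − 4.0) = 4.0 + 0.9·0.1 = 4.09.

4.09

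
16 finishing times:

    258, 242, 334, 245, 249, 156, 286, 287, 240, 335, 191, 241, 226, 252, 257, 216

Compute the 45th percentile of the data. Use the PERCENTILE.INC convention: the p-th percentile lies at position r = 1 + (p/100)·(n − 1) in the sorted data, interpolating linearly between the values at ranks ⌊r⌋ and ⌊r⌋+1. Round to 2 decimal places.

244.25

Sorted: 156, 191, 216, 226, 240, 241, 242, 245, 249, 252, 257, 258, 286, 287, 334, 335.
n = 16.
r = 1 + (45/100)·(16 − 1) = 1 + 6.75 = 7.75.
Rank 7 is 242 and rank 8 is 245.
Interpolate: 242 + 0.75·(245 − 242) = 242 + 0.75·3 = 244.25.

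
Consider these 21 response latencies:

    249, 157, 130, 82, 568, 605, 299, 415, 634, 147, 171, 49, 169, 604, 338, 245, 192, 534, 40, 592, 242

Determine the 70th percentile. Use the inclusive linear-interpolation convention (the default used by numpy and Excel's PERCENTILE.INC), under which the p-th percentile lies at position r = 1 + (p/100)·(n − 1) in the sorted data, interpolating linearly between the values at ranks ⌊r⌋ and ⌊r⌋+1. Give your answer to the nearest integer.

Sorted: 40, 49, 82, 130, 147, 157, 169, 171, 192, 242, 245, 249, 299, 338, 415, 534, 568, 592, 604, 605, 634.
n = 21.
r = 1 + (70/100)·(21 − 1) = 1 + 14 = 15.
r is an integer, so P70 is the value at rank 15: 415.

415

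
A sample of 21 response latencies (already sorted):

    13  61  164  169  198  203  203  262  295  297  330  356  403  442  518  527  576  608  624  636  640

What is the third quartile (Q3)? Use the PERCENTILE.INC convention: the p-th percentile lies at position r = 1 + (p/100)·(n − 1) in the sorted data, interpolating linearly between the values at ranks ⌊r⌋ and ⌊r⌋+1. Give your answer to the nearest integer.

n = 21.
r = 1 + (75/100)·(21 − 1) = 1 + 15 = 16.
r is an integer, so P75 is the value at rank 16: 527.

527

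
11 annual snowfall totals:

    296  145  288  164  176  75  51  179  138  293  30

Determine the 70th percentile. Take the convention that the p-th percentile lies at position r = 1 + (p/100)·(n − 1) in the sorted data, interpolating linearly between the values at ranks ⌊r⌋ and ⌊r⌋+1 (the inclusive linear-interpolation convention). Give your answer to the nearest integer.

179

Sorted: 30, 51, 75, 138, 145, 164, 176, 179, 288, 293, 296.
n = 11.
r = 1 + (70/100)·(11 − 1) = 1 + 7 = 8.
r is an integer, so P70 is the value at rank 8: 179.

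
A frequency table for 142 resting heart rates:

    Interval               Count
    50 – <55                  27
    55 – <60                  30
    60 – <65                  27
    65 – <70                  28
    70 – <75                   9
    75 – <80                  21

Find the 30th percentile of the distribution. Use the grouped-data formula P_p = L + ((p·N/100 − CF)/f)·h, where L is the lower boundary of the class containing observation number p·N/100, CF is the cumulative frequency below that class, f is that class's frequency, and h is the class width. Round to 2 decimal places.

57.60

N = 142; target position k = 30/100 · 142 = 42.6.
Cumulative frequencies: 27, 57, 84, 112, 121, 142.
Observation 42.6 falls in the class 55 – <60.
L = 55, CF = 27, f = 30, h = 5.
P30 = 55 + ((42.6 − 27)/30)·5 = 55 + 2.6 = 57.6.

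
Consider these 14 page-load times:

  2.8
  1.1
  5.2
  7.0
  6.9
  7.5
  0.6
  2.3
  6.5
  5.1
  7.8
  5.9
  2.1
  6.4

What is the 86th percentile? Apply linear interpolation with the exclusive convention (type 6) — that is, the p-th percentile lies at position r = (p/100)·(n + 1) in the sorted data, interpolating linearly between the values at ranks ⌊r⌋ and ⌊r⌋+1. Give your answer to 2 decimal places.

7.45

Sorted: 0.6, 1.1, 2.1, 2.3, 2.8, 5.1, 5.2, 5.9, 6.4, 6.5, 6.9, 7.0, 7.5, 7.8.
n = 14.
r = (86/100)·(14 + 1) = 12.9.
Rank 12 is 7.0 and rank 13 is 7.5.
Interpolate: 7.0 + 0.9·(7.5 − 7.0) = 7.0 + 0.9·0.5 = 7.45.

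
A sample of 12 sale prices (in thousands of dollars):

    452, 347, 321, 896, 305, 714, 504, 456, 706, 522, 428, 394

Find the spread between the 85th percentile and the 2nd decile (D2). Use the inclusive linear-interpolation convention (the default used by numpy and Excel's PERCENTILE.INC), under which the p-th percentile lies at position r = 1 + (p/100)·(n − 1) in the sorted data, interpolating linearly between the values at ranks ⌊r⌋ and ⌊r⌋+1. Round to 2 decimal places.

Sorted: 305, 321, 347, 394, 428, 452, 456, 504, 522, 706, 714, 896.
n = 12.
P20: r = 3.2; ranks 3–4 are 347, 394; interpolating gives 356.4.
P85: r = 10.35; ranks 10–11 are 706, 714; interpolating gives 708.8.
Difference: 708.8 − 356.4 = 352.4.

352.40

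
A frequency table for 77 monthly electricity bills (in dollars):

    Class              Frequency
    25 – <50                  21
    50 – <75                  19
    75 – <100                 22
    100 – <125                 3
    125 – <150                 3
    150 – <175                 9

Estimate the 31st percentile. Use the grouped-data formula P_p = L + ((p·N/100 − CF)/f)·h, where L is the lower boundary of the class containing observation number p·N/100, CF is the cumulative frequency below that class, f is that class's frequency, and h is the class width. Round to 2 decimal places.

53.78

N = 77; target position k = 31/100 · 77 = 23.87.
Cumulative frequencies: 21, 40, 62, 65, 68, 77.
Observation 23.87 falls in the class 50 – <75.
L = 50, CF = 21, f = 19, h = 25.
P31 = 50 + ((23.87 − 21)/19)·25 = 50 + 3.77632 = 53.7763.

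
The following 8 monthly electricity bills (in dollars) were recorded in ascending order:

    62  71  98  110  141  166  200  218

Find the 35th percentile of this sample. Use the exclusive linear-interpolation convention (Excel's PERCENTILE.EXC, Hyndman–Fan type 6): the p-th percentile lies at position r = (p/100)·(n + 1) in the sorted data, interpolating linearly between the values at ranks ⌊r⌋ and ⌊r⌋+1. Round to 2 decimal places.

n = 8.
r = (35/100)·(8 + 1) = 3.15.
Rank 3 is 98 and rank 4 is 110.
Interpolate: 98 + 0.15·(110 − 98) = 98 + 0.15·12 = 99.8.

99.80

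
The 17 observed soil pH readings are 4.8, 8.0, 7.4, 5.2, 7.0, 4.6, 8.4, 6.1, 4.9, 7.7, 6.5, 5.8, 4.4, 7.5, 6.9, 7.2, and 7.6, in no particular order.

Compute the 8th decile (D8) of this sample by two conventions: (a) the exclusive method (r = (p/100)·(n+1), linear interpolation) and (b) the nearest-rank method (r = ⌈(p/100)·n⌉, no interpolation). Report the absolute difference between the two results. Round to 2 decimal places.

Sorted: 4.4, 4.6, 4.8, 4.9, 5.2, 5.8, 6.1, 6.5, 6.9, 7.0, 7.2, 7.4, 7.5, 7.6, 7.7, 8.0, 8.4.
n = 17.
(a) r = 14.4; between ranks 14 (7.6) and 15 (7.7): 7.64.
(b) the nearest-rank method: rank 14 → 7.6.
|7.64 − 7.6| = 0.04.

0.04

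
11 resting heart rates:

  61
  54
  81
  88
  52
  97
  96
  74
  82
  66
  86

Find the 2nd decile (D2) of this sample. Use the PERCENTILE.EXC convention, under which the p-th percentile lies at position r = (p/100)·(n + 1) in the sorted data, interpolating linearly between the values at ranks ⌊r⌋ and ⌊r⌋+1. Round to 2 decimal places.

56.80

Sorted: 52, 54, 61, 66, 74, 81, 82, 86, 88, 96, 97.
n = 11.
r = (20/100)·(11 + 1) = 2.4.
Rank 2 is 54 and rank 3 is 61.
Interpolate: 54 + 0.4·(61 − 54) = 54 + 0.4·7 = 56.8.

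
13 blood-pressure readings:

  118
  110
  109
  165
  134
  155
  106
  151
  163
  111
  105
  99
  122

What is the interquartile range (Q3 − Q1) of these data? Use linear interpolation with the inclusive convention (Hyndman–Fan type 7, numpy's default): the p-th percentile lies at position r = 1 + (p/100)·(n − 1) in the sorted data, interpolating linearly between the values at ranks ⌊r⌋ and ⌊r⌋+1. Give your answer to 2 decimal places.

42.00

Sorted: 99, 105, 106, 109, 110, 111, 118, 122, 134, 151, 155, 163, 165.
n = 13.
P25: r = 4 (integer) → 109.
P75: r = 10 (integer) → 151.
Difference: 151 − 109 = 42.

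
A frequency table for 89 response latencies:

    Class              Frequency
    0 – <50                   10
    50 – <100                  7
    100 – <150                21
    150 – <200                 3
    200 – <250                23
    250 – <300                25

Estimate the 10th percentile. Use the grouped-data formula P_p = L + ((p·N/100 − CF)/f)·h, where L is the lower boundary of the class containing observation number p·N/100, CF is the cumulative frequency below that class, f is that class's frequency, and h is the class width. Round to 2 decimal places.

N = 89; target position k = 10/100 · 89 = 8.9.
Cumulative frequencies: 10, 17, 38, 41, 64, 89.
Observation 8.9 falls in the class 0 – <50.
L = 0, CF = 0, f = 10, h = 50.
P10 = 0 + ((8.9 − 0)/10)·50 = 0 + 44.5 = 44.5.

44.50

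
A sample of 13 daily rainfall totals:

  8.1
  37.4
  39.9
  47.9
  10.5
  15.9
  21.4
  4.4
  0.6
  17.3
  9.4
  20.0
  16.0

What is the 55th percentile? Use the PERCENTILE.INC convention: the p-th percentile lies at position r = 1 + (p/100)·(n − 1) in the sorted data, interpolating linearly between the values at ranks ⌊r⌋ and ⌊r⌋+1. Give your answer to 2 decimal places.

Sorted: 0.6, 4.4, 8.1, 9.4, 10.5, 15.9, 16.0, 17.3, 20.0, 21.4, 37.4, 39.9, 47.9.
n = 13.
r = 1 + (55/100)·(13 − 1) = 1 + 6.6 = 7.6.
Rank 7 is 16.0 and rank 8 is 17.3.
Interpolate: 16.0 + 0.6·(17.3 − 16.0) = 16.0 + 0.6·1.3 = 16.78.

16.78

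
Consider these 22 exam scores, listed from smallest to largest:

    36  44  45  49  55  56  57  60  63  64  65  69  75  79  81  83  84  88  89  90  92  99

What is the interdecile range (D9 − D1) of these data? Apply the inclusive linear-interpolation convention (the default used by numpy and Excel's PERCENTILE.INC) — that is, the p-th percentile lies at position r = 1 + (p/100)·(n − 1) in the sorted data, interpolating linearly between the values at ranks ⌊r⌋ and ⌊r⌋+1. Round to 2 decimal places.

44.50

n = 22.
P10: r = 3.1; ranks 3–4 are 45, 49; interpolating gives 45.4.
P90: r = 19.9; ranks 19–20 are 89, 90; interpolating gives 89.9.
Difference: 89.9 − 45.4 = 44.5.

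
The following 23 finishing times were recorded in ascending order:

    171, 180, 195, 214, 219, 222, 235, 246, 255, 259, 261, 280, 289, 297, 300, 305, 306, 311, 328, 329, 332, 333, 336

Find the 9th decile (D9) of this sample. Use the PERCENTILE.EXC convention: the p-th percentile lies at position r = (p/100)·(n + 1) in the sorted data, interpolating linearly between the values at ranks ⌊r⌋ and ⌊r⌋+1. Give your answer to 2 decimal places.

n = 23.
r = (90/100)·(23 + 1) = 21.6.
Rank 21 is 332 and rank 22 is 333.
Interpolate: 332 + 0.6·(333 − 332) = 332 + 0.6·1 = 332.6.

332.60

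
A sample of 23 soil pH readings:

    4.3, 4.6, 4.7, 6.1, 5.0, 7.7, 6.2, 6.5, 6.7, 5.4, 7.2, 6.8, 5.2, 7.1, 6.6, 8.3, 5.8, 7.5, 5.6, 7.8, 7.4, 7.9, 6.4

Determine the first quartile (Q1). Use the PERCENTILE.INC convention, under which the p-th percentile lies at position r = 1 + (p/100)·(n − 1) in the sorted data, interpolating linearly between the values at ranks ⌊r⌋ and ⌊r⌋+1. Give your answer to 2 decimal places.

Sorted: 4.3, 4.6, 4.7, 5.0, 5.2, 5.4, 5.6, 5.8, 6.1, 6.2, 6.4, 6.5, 6.6, 6.7, 6.8, 7.1, 7.2, 7.4, 7.5, 7.7, 7.8, 7.9, 8.3.
n = 23.
r = 1 + (25/100)·(23 − 1) = 1 + 5.5 = 6.5.
Rank 6 is 5.4 and rank 7 is 5.6.
Interpolate: 5.4 + 0.5·(5.6 − 5.4) = 5.4 + 0.5·0.2 = 5.5.

5.50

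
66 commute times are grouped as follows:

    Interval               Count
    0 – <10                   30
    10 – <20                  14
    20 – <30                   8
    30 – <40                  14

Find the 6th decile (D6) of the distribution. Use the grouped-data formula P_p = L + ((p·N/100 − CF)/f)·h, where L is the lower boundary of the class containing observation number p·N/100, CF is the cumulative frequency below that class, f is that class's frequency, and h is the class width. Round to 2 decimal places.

N = 66; target position k = 60/100 · 66 = 39.6.
Cumulative frequencies: 30, 44, 52, 66.
Observation 39.6 falls in the class 10 – <20.
L = 10, CF = 30, f = 14, h = 10.
P60 = 10 + ((39.6 − 30)/14)·10 = 10 + 6.85714 = 16.8571.

16.86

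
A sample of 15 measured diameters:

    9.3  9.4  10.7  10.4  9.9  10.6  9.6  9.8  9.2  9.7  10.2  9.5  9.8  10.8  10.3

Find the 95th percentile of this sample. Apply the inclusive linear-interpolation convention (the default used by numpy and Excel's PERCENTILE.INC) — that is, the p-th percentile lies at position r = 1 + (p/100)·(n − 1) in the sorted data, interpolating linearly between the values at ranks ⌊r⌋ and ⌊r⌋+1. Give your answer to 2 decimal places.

Sorted: 9.2, 9.3, 9.4, 9.5, 9.6, 9.7, 9.8, 9.8, 9.9, 10.2, 10.3, 10.4, 10.6, 10.7, 10.8.
n = 15.
r = 1 + (95/100)·(15 − 1) = 1 + 13.3 = 14.3.
Rank 14 is 10.7 and rank 15 is 10.8.
Interpolate: 10.7 + 0.3·(10.8 − 10.7) = 10.7 + 0.3·0.1 = 10.73.

10.73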